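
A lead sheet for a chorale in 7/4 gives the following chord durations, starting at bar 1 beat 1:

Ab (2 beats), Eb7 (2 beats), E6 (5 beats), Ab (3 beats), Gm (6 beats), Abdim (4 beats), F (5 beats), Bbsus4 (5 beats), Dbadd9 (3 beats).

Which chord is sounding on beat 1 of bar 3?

Gm

Beat 1 of bar 3 is beat (3−1)×7 + 1 = 15 overall.
Running totals: Ab ends at 2, Eb7 ends at 4, E6 ends at 9, Ab ends at 12, Gm ends at 18.
Beat 15 falls within Gm.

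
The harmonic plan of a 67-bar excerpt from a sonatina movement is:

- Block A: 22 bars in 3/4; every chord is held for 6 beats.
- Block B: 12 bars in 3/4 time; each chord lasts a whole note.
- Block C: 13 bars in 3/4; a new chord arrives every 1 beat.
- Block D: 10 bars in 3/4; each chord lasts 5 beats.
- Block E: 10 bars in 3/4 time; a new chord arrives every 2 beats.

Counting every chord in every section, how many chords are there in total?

80 chords

A: 22 bars × 3 beats = 66 beats; 6 beats/chord → 11 chords.
B: 12 bars × 3 beats = 36 beats; 4 beats/chord → 9 chords.
C: 13 bars × 3 beats = 39 beats; 1 beat/chord → 39 chords.
D: 10 bars × 3 beats = 30 beats; 5 beats/chord → 6 chords.
E: 10 bars × 3 beats = 30 beats; 2 beats/chord → 15 chords.
Total: 11 + 9 + 39 + 6 + 15 = 80.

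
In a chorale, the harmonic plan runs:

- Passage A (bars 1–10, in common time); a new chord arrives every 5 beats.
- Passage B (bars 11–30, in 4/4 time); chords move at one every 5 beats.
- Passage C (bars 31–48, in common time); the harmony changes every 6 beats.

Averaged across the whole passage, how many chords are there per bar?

A: 10 × 4 = 40 beats ÷ 5 = 8 chords.
B: 20 × 4 = 80 beats ÷ 5 = 16 chords.
C: 18 × 4 = 72 beats ÷ 6 = 12 chords.
Overall: 36 chords over 48 bars → 36/48 = 0.75 chords per bar.

0.75 chords per bar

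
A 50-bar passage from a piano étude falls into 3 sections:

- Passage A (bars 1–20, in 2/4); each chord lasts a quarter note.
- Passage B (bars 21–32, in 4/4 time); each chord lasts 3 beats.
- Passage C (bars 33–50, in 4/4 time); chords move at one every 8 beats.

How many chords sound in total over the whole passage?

65 chords

A: 20 bars × 2 beats = 40 beats; 1 beat/chord → 40 chords.
B: 12 bars × 4 beats = 48 beats; 3 beats/chord → 16 chords.
C: 18 bars × 4 beats = 72 beats; 8 beats/chord → 9 chords.
Total: 40 + 16 + 9 = 65.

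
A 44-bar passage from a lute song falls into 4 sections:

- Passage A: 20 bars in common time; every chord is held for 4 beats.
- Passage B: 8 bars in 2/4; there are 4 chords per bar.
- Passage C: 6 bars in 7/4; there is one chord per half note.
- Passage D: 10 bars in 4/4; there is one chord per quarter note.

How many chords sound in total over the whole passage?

A: 20 bars × 4 beats = 80 beats; 4 beats/chord → 20 chords.
B: 8 bars × 2 beats = 16 beats; 0.5 beats/chord → 32 chords.
C: 6 bars × 7 beats = 42 beats; 2 beats/chord → 21 chords.
D: 10 bars × 4 beats = 40 beats; 1 beat/chord → 40 chords.
Total: 20 + 32 + 21 + 40 = 113.

113 chords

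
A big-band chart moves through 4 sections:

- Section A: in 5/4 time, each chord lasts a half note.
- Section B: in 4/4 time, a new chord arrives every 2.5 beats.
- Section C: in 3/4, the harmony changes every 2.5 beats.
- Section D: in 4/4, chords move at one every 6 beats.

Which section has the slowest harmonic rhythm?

Section D

A: 5 beats/bar ÷ 2 beats/chord = 2.5 chords/bar.
B: 4 beats/bar ÷ 2.5 beats/chord = 1.6 chords/bar.
C: 3 beats/bar ÷ 2.5 beats/chord = 1.2 chords/bar.
D: 4 beats/bar ÷ 6 beats/chord = 2/3 chords/bar.
Slowest is D at 2/3 chords/bar.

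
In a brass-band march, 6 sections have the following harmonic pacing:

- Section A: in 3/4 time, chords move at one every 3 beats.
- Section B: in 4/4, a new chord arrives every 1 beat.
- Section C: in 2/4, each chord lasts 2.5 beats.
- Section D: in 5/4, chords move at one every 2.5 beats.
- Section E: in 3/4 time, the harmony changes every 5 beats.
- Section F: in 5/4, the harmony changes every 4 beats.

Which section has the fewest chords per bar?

Section E

A: 3 beats/bar ÷ 3 beats/chord = 1 chord/bar.
B: 4 beats/bar ÷ 1 beat/chord = 4 chords/bar.
C: 2 beats/bar ÷ 2.5 beats/chord = 0.8 chords/bar.
D: 5 beats/bar ÷ 2.5 beats/chord = 2 chords/bar.
E: 3 beats/bar ÷ 5 beats/chord = 0.6 chords/bar.
F: 5 beats/bar ÷ 4 beats/chord = 1.25 chords/bar.
Slowest is E at 0.6 chords/bar.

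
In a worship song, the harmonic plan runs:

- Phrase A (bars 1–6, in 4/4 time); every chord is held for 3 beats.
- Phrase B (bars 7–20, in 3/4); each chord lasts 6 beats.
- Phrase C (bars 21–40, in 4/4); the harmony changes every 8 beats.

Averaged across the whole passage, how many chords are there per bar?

0.625 chords per bar

A: 6 bars of 4 beats is 24 beats; at 3 beats each that's 8 chords.
B: 14 bars of 3 beats is 42 beats; at 6 beats each that's 7 chords.
C: 20 bars of 4 beats is 80 beats; at 8 beats each that's 10 chords.
Overall: 25 chords over 40 bars → 25/40 = 0.625 chords per bar.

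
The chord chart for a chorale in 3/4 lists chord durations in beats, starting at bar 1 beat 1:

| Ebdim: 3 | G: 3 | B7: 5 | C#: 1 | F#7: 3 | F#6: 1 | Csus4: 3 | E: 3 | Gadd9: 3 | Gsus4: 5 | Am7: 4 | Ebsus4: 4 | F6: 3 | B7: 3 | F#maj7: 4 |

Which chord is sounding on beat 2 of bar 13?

Ebsus4

Beat 2 of bar 13 is beat (13−1)×3 + 2 = 38 overall.
Running totals: Ebdim ends at 3, G ends at 6, B7 ends at 11, C# ends at 12, F#7 ends at 15, F#6 ends at 16, Csus4 ends at 19, E ends at 22, Gadd9 ends at 25, Gsus4 ends at 30, Am7 ends at 34, Ebsus4 ends at 38.
Beat 38 falls within Ebsus4.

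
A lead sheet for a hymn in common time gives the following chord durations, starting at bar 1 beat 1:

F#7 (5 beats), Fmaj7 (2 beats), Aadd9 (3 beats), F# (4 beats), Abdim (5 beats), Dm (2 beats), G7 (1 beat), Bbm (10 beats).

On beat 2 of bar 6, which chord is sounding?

G7

Beat 2 of bar 6 is beat (6−1)×4 + 2 = 22 overall.
Running totals: F#7 ends at 5, Fmaj7 ends at 7, Aadd9 ends at 10, F# ends at 14, Abdim ends at 19, Dm ends at 21, G7 ends at 22.
Beat 22 falls within G7.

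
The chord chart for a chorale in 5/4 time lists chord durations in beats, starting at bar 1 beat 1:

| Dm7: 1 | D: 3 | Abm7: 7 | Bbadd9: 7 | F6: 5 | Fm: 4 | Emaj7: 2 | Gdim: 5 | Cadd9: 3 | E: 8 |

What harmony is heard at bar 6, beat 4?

Beat 4 of bar 6 is beat (6−1)×5 + 4 = 29 overall.
Running totals: Dm7 ends at 1, D ends at 4, Abm7 ends at 11, Bbadd9 ends at 18, F6 ends at 23, Fm ends at 27, Emaj7 ends at 29.
Beat 29 falls within Emaj7.

Emaj7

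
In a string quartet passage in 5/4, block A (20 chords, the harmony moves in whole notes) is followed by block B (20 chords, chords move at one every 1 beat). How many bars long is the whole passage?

20 bars

A: 20 × 4 = 80 beats = 16 bars.
B: 20 × 1 = 20 beats = 4 bars.
Total: 16 + 4 = 20 bars.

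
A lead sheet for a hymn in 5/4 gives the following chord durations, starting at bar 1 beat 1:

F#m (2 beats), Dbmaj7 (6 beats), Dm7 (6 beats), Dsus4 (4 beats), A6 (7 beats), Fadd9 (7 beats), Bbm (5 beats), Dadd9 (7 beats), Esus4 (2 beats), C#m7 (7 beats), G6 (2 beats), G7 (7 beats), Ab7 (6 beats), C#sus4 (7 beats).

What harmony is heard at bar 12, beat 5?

G7

Beat 5 of bar 12 is beat (12−1)×5 + 5 = 60 overall.
Running totals: F#m ends at 2, Dbmaj7 ends at 8, Dm7 ends at 14, Dsus4 ends at 18, A6 ends at 25, Fadd9 ends at 32, Bbm ends at 37, Dadd9 ends at 44, Esus4 ends at 46, C#m7 ends at 53, G6 ends at 55, G7 ends at 62.
Beat 60 falls within G7.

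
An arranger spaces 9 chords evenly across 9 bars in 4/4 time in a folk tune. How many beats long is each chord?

9 bars × 4 beats/bar = 36 beats total.
36 beats ÷ 9 chords = 4 beats per chord.
(That is a whole note.)

4 beats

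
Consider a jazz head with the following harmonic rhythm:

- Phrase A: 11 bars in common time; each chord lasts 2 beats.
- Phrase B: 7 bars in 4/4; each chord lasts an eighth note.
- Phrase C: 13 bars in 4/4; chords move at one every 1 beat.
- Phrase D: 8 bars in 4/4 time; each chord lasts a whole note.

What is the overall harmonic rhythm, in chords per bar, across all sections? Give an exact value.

A: 11 × 4 = 44 beats ÷ 2 = 22 chords.
B: 7 × 4 = 28 beats ÷ 0.5 = 56 chords.
C: 13 × 4 = 52 beats ÷ 1 = 52 chords.
D: 8 × 4 = 32 beats ÷ 4 = 8 chords.
Overall: 138 chords over 39 bars → 138/39 = 46/13 chords per bar.

46/13 chords per bar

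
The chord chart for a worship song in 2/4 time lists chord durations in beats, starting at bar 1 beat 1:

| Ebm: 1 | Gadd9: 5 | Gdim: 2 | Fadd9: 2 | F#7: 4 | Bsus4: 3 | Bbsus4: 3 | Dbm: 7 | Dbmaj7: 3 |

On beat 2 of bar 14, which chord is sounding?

Dbmaj7

Beat 2 of bar 14 is beat (14−1)×2 + 2 = 28 overall.
Running totals: Ebm ends at 1, Gadd9 ends at 6, Gdim ends at 8, Fadd9 ends at 10, F#7 ends at 14, Bsus4 ends at 17, Bbsus4 ends at 20, Dbm ends at 27, Dbmaj7 ends at 30.
Beat 28 falls within Dbmaj7.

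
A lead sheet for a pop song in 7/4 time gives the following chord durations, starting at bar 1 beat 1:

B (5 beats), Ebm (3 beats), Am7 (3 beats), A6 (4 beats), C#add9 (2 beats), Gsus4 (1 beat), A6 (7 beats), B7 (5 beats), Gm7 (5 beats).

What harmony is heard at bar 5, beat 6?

Beat 6 of bar 5 is beat (5−1)×7 + 6 = 34 overall.
Running totals: B ends at 5, Ebm ends at 8, Am7 ends at 11, A6 ends at 15, C#add9 ends at 17, Gsus4 ends at 18, A6 ends at 25, B7 ends at 30, Gm7 ends at 35.
Beat 34 falls within Gm7.

Gm7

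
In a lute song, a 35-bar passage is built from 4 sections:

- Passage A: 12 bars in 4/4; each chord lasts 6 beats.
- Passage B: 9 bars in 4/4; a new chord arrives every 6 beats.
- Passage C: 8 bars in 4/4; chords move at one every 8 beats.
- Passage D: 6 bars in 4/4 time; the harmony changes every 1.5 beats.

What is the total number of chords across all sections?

34 chords

A has 48 beats and chords last 6 each, so 8 chords.
B has 36 beats and chords last 6 each, so 6 chords.
C has 32 beats and chords last 8 each, so 4 chords.
D has 24 beats and chords last 1.5 each, so 16 chords.
Total: 8 + 6 + 4 + 16 = 34.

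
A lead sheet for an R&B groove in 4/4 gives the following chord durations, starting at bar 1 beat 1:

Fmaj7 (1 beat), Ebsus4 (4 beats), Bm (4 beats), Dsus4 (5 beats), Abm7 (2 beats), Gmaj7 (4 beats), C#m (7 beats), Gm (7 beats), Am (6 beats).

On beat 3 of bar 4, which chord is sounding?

Abm7

Beat 3 of bar 4 is beat (4−1)×4 + 3 = 15 overall.
Running totals: Fmaj7 ends at 1, Ebsus4 ends at 5, Bm ends at 9, Dsus4 ends at 14, Abm7 ends at 16.
Beat 15 falls within Abm7.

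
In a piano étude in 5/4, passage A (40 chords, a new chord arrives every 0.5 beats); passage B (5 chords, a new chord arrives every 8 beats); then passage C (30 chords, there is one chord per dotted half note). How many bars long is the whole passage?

30 bars

A: 40 × 0.5 = 20 beats = 4 bars.
B: 5 × 8 = 40 beats = 8 bars.
C: 30 × 3 = 90 beats = 18 bars.
Total: 4 + 8 + 18 = 30 bars.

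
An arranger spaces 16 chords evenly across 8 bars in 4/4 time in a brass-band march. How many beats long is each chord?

8 bars × 4 beats/bar = 32 beats total.
32 beats ÷ 16 chords = 2 beats per chord.
(That is a half note.)

2 beats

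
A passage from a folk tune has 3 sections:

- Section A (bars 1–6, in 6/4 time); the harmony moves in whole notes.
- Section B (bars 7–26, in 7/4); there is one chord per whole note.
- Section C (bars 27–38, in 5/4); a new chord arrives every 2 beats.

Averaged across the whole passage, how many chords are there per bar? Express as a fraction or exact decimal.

37/19 chords per bar

A: 6 bars of 6 beats is 36 beats; at 4 beats each that's 9 chords.
B: 20 bars of 7 beats is 140 beats; at 4 beats each that's 35 chords.
C: 12 bars of 5 beats is 60 beats; at 2 beats each that's 30 chords.
Overall: 74 chords over 38 bars → 74/38 = 37/19 chords per bar.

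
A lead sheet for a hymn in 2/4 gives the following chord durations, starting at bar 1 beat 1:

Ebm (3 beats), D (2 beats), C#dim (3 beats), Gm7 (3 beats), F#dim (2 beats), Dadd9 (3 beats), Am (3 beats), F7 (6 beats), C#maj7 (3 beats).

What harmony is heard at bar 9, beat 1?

Am

Beat 1 of bar 9 is beat (9−1)×2 + 1 = 17 overall.
Running totals: Ebm ends at 3, D ends at 5, C#dim ends at 8, Gm7 ends at 11, F#dim ends at 13, Dadd9 ends at 16, Am ends at 19.
Beat 17 falls within Am.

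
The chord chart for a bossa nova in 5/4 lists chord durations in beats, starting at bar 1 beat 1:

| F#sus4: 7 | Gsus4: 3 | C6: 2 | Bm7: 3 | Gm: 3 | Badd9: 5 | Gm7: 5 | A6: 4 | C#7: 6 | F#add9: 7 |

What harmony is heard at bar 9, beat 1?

Beat 1 of bar 9 is beat (9−1)×5 + 1 = 41 overall.
Running totals: F#sus4 ends at 7, Gsus4 ends at 10, C6 ends at 12, Bm7 ends at 15, Gm ends at 18, Badd9 ends at 23, Gm7 ends at 28, A6 ends at 32, C#7 ends at 38, F#add9 ends at 45.
Beat 41 falls within F#add9.

F#add9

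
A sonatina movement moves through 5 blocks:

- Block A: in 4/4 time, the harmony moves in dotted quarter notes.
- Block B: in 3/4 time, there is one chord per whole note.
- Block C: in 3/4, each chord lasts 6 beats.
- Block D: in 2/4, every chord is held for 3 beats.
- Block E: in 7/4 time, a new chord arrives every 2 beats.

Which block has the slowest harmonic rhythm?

A: 4 beats/bar ÷ 1.5 beats/chord = 8/3 chords/bar.
B: 3 beats/bar ÷ 4 beats/chord = 0.75 chords/bar.
C: 3 beats/bar ÷ 6 beats/chord = 0.5 chords/bar.
D: 2 beats/bar ÷ 3 beats/chord = 2/3 chords/bar.
E: 7 beats/bar ÷ 2 beats/chord = 3.5 chords/bar.
Slowest is C at 0.5 chords/bar.

Block C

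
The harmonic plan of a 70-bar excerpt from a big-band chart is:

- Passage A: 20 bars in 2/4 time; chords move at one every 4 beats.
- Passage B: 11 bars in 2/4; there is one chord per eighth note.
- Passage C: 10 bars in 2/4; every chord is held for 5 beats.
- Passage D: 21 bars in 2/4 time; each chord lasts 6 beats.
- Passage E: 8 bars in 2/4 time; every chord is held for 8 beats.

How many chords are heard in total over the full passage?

A: 20·2 = 40 beats, 40/4 = 10 chords.
B: 11·2 = 22 beats, 22/0.5 = 44 chords.
C: 10·2 = 20 beats, 20/5 = 4 chords.
D: 21·2 = 42 beats, 42/6 = 7 chords.
E: 8·2 = 16 beats, 16/8 = 2 chords.
Total: 10 + 44 + 4 + 7 + 2 = 67.

67 chords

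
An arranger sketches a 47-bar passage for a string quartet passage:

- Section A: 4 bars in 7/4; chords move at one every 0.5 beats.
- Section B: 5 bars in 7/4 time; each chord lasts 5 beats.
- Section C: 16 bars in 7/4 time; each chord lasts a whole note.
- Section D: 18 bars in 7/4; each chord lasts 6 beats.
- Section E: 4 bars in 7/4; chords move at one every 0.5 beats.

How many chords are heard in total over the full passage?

168 chords

A has 28 beats and chords last 0.5 each, so 56 chords.
B has 35 beats and chords last 5 each, so 7 chords.
C has 112 beats and chords last 4 each, so 28 chords.
D has 126 beats and chords last 6 each, so 21 chords.
E has 28 beats and chords last 0.5 each, so 56 chords.
Total: 56 + 7 + 28 + 21 + 56 = 168.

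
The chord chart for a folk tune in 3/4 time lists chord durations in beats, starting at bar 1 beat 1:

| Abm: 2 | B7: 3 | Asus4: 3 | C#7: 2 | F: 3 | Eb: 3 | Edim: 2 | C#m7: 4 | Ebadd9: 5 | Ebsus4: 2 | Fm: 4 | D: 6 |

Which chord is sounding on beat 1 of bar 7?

C#m7

Beat 1 of bar 7 is beat (7−1)×3 + 1 = 19 overall.
Running totals: Abm ends at 2, B7 ends at 5, Asus4 ends at 8, C#7 ends at 10, F ends at 13, Eb ends at 16, Edim ends at 18, C#m7 ends at 22.
Beat 19 falls within C#m7.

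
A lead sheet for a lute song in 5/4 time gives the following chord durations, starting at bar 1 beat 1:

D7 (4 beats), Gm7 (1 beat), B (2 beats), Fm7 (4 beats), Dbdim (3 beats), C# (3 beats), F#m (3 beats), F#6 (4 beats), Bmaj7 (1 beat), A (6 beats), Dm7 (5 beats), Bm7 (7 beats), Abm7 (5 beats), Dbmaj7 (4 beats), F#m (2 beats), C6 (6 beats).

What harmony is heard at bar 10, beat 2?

Beat 2 of bar 10 is beat (10−1)×5 + 2 = 47 overall.
Running totals: D7 ends at 4, Gm7 ends at 5, B ends at 7, Fm7 ends at 11, Dbdim ends at 14, C# ends at 17, F#m ends at 20, F#6 ends at 24, Bmaj7 ends at 25, A ends at 31, Dm7 ends at 36, Bm7 ends at 43, Abm7 ends at 48.
Beat 47 falls within Abm7.

Abm7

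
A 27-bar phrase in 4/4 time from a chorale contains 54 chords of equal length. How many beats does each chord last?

2 beats

27 bars × 4 beats/bar = 108 beats total.
108 beats ÷ 54 chords = 2 beats per chord.
(That is a half note.)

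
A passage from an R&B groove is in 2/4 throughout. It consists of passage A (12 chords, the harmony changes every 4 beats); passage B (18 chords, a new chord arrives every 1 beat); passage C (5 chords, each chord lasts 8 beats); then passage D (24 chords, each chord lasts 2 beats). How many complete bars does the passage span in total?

77 bars

A: 12 × 4 = 48 beats = 24 bars.
B: 18 × 1 = 18 beats = 9 bars.
C: 5 × 8 = 40 beats = 20 bars.
D: 24 × 2 = 48 beats = 24 bars.
Total: 24 + 9 + 20 + 24 = 77 bars.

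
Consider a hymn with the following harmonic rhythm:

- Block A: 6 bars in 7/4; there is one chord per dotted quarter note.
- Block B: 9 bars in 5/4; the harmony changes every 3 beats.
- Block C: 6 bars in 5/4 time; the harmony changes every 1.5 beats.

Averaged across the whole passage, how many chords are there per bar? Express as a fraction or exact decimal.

A: 6 × 7 = 42 beats ÷ 1.5 = 28 chords.
B: 9 × 5 = 45 beats ÷ 3 = 15 chords.
C: 6 × 5 = 30 beats ÷ 1.5 = 20 chords.
Overall: 63 chords over 21 bars → 63/21 = 3 chords per bar.

3 chords per bar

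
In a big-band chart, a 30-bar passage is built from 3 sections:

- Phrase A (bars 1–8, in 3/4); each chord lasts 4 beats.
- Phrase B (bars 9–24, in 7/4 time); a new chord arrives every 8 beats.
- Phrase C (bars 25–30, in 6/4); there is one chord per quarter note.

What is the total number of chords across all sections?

A: 8·3 = 24 beats, 24/4 = 6 chords.
B: 16·7 = 112 beats, 112/8 = 14 chords.
C: 6·6 = 36 beats, 36/1 = 36 chords.
Total: 6 + 14 + 36 = 56.

56 chords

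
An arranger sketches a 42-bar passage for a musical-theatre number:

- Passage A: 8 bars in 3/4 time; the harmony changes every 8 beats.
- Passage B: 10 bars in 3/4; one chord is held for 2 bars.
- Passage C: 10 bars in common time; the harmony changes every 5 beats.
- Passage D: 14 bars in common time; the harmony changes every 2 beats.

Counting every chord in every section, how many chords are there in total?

44 chords

A has 24 beats and chords last 8 each, so 3 chords.
B has 30 beats and chords last 6 each, so 5 chords.
C has 40 beats and chords last 5 each, so 8 chords.
D has 56 beats and chords last 2 each, so 28 chords.
Total: 3 + 5 + 8 + 28 = 44.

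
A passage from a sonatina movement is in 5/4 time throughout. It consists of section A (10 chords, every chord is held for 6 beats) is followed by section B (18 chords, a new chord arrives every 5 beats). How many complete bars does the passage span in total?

A: 10 × 6 = 60 beats = 12 bars.
B: 18 × 5 = 90 beats = 18 bars.
Total: 12 + 18 = 30 bars.

30 bars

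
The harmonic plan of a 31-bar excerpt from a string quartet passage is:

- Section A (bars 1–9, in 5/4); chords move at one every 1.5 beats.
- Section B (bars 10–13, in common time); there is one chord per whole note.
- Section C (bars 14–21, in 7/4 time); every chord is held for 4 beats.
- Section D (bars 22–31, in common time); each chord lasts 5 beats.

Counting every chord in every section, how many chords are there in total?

56 chords

A: 9 bars × 5 beats = 45 beats; 1.5 beats/chord → 30 chords.
B: 4 bars × 4 beats = 16 beats; 4 beats/chord → 4 chords.
C: 8 bars × 7 beats = 56 beats; 4 beats/chord → 14 chords.
D: 10 bars × 4 beats = 40 beats; 5 beats/chord → 8 chords.
Total: 30 + 4 + 14 + 8 = 56.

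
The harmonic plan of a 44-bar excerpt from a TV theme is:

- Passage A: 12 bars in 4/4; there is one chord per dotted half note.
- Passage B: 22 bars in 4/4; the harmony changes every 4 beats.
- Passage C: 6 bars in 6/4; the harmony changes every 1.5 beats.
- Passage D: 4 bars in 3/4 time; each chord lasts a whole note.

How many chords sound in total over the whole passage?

A: 12·4 = 48 beats, 48/3 = 16 chords.
B: 22·4 = 88 beats, 88/4 = 22 chords.
C: 6·6 = 36 beats, 36/1.5 = 24 chords.
D: 4·3 = 12 beats, 12/4 = 3 chords.
Total: 16 + 22 + 24 + 3 = 65.

65 chords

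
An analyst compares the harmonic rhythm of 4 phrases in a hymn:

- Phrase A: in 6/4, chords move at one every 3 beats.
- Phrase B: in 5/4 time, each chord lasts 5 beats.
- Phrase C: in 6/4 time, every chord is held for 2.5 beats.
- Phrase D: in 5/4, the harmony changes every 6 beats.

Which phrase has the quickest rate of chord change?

A: 6 beats/bar ÷ 3 beats/chord = 2 chords/bar.
B: 5 beats/bar ÷ 5 beats/chord = 1 chord/bar.
C: 6 beats/bar ÷ 2.5 beats/chord = 2.4 chords/bar.
D: 5 beats/bar ÷ 6 beats/chord = 5/6 chords/bar.
Fastest is C at 2.4 chords/bar.

Phrase C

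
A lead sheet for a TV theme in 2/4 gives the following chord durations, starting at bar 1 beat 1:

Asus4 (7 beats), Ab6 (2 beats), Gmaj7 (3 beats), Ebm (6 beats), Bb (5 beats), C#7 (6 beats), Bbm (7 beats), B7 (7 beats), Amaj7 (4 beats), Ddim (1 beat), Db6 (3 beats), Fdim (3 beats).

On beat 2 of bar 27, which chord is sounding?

Beat 2 of bar 27 is beat (27−1)×2 + 2 = 54 overall.
Running totals: Asus4 ends at 7, Ab6 ends at 9, Gmaj7 ends at 12, Ebm ends at 18, Bb ends at 23, C#7 ends at 29, Bbm ends at 36, B7 ends at 43, Amaj7 ends at 47, Ddim ends at 48, Db6 ends at 51, Fdim ends at 54.
Beat 54 falls within Fdim.

Fdim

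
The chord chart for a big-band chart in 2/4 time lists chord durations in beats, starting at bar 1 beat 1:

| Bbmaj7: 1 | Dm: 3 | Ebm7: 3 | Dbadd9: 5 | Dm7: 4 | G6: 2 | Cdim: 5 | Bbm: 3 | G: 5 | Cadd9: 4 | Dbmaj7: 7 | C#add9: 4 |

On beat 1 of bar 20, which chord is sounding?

Beat 1 of bar 20 is beat (20−1)×2 + 1 = 39 overall.
Running totals: Bbmaj7 ends at 1, Dm ends at 4, Ebm7 ends at 7, Dbadd9 ends at 12, Dm7 ends at 16, G6 ends at 18, Cdim ends at 23, Bbm ends at 26, G ends at 31, Cadd9 ends at 35, Dbmaj7 ends at 42.
Beat 39 falls within Dbmaj7.

Dbmaj7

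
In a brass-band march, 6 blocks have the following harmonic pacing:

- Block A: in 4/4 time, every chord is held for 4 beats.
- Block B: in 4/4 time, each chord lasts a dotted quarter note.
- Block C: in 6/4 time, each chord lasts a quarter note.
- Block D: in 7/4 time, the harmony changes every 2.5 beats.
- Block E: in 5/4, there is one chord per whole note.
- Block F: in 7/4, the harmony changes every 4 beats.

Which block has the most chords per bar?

A: 4 beats/bar ÷ 4 beats/chord = 1 chord/bar.
B: 4 beats/bar ÷ 1.5 beats/chord = 8/3 chords/bar.
C: 6 beats/bar ÷ 1 beat/chord = 6 chords/bar.
D: 7 beats/bar ÷ 2.5 beats/chord = 2.8 chords/bar.
E: 5 beats/bar ÷ 4 beats/chord = 1.25 chords/bar.
F: 7 beats/bar ÷ 4 beats/chord = 1.75 chords/bar.
Fastest is C at 6 chords/bar.

Block C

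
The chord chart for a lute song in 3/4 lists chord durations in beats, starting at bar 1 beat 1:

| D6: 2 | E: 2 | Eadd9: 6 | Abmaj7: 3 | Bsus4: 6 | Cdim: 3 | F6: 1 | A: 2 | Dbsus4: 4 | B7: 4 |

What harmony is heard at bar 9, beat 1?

Beat 1 of bar 9 is beat (9−1)×3 + 1 = 25 overall.
Running totals: D6 ends at 2, E ends at 4, Eadd9 ends at 10, Abmaj7 ends at 13, Bsus4 ends at 19, Cdim ends at 22, F6 ends at 23, A ends at 25.
Beat 25 falls within A.

A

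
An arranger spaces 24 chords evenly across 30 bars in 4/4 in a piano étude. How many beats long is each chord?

30 bars × 4 beats/bar = 120 beats total.
120 beats ÷ 24 chords = 5 beats per chord.

5 beats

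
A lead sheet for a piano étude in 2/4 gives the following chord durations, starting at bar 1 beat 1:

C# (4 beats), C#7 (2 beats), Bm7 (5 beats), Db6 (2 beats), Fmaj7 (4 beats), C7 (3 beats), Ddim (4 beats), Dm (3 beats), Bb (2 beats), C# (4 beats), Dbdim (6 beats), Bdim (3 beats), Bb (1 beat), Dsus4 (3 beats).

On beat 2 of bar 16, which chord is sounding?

C#

Beat 2 of bar 16 is beat (16−1)×2 + 2 = 32 overall.
Running totals: C# ends at 4, C#7 ends at 6, Bm7 ends at 11, Db6 ends at 13, Fmaj7 ends at 17, C7 ends at 20, Ddim ends at 24, Dm ends at 27, Bb ends at 29, C# ends at 33.
Beat 32 falls within C#.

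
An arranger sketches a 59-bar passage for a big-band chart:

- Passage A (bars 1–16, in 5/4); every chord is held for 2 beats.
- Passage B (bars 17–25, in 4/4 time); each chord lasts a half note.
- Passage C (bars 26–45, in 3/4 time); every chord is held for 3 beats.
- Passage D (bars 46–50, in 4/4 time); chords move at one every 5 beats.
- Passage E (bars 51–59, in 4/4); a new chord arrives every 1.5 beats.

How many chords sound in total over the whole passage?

106 chords

A: 16·5 = 80 beats, 80/2 = 40 chords.
B: 9·4 = 36 beats, 36/2 = 18 chords.
C: 20·3 = 60 beats, 60/3 = 20 chords.
D: 5·4 = 20 beats, 20/5 = 4 chords.
E: 9·4 = 36 beats, 36/1.5 = 24 chords.
Total: 40 + 18 + 20 + 4 + 24 = 106.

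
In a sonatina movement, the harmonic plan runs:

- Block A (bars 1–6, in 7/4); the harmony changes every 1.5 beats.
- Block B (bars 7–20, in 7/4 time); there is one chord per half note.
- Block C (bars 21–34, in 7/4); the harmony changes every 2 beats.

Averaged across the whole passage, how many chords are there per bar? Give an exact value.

A: 6 bars of 7 beats is 42 beats; at 1.5 beats each that's 28 chords.
B: 14 bars of 7 beats is 98 beats; at 2 beats each that's 49 chords.
C: 14 bars of 7 beats is 98 beats; at 2 beats each that's 49 chords.
Overall: 126 chords over 34 bars → 126/34 = 63/17 chords per bar.

63/17 chords per bar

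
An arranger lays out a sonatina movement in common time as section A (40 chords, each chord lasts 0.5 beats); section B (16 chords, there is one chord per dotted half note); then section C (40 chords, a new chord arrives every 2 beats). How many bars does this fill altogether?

A: 40 × 0.5 = 20 beats = 5 bars.
B: 16 × 3 = 48 beats = 12 bars.
C: 40 × 2 = 80 beats = 20 bars.
Total: 5 + 12 + 20 = 37 bars.

37 bars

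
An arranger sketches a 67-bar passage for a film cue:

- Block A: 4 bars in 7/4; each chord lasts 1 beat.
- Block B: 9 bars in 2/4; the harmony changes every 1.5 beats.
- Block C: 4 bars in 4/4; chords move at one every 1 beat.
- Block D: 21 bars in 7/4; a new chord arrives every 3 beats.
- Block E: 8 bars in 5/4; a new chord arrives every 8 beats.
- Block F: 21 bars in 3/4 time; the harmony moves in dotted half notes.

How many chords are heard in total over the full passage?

131 chords

A: 4·7 = 28 beats, 28/1 = 28 chords.
B: 9·2 = 18 beats, 18/1.5 = 12 chords.
C: 4·4 = 16 beats, 16/1 = 16 chords.
D: 21·7 = 147 beats, 147/3 = 49 chords.
E: 8·5 = 40 beats, 40/8 = 5 chords.
F: 21·3 = 63 beats, 63/3 = 21 chords.
Total: 28 + 12 + 16 + 49 + 5 + 21 = 131.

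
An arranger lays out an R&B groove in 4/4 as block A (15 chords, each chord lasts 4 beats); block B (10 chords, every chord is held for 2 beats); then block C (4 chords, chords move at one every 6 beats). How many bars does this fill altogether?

A: 15 × 4 = 60 beats = 15 bars.
B: 10 × 2 = 20 beats = 5 bars.
C: 4 × 6 = 24 beats = 6 bars.
Total: 15 + 5 + 6 = 26 bars.

26 bars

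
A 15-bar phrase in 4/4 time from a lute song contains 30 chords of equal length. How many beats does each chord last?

2 beats

15 bars × 4 beats/bar = 60 beats total.
60 beats ÷ 30 chords = 2 beats per chord.
(That is a half note.)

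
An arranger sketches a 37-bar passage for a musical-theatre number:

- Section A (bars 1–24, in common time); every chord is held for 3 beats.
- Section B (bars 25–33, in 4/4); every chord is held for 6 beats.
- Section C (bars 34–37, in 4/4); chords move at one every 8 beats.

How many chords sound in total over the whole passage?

40 chords

A has 96 beats and chords last 3 each, so 32 chords.
B has 36 beats and chords last 6 each, so 6 chords.
C has 16 beats and chords last 8 each, so 2 chords.
Total: 32 + 6 + 2 = 40.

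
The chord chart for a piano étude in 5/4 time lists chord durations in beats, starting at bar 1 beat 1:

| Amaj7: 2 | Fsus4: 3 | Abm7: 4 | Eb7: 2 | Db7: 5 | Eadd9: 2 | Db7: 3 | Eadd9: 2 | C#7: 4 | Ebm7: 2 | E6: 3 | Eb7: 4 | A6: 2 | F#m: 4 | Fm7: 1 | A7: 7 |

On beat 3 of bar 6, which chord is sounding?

Ebm7

Beat 3 of bar 6 is beat (6−1)×5 + 3 = 28 overall.
Running totals: Amaj7 ends at 2, Fsus4 ends at 5, Abm7 ends at 9, Eb7 ends at 11, Db7 ends at 16, Eadd9 ends at 18, Db7 ends at 21, Eadd9 ends at 23, C#7 ends at 27, Ebm7 ends at 29.
Beat 28 falls within Ebm7.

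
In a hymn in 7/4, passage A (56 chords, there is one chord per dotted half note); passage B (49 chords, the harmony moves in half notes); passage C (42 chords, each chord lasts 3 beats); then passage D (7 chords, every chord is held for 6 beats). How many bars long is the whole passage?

62 bars

A: 56 × 3 = 168 beats = 24 bars.
B: 49 × 2 = 98 beats = 14 bars.
C: 42 × 3 = 126 beats = 18 bars.
D: 7 × 6 = 42 beats = 6 bars.
Total: 24 + 14 + 18 + 6 = 62 bars.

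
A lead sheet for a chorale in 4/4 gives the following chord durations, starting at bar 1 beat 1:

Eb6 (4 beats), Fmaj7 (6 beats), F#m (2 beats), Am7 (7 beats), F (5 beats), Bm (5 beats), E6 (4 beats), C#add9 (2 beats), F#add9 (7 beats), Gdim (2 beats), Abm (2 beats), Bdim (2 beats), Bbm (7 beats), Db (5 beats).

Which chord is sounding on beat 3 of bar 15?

Beat 3 of bar 15 is beat (15−1)×4 + 3 = 59 overall.
Running totals: Eb6 ends at 4, Fmaj7 ends at 10, F#m ends at 12, Am7 ends at 19, F ends at 24, Bm ends at 29, E6 ends at 33, C#add9 ends at 35, F#add9 ends at 42, Gdim ends at 44, Abm ends at 46, Bdim ends at 48, Bbm ends at 55, Db ends at 60.
Beat 59 falls within Db.

Db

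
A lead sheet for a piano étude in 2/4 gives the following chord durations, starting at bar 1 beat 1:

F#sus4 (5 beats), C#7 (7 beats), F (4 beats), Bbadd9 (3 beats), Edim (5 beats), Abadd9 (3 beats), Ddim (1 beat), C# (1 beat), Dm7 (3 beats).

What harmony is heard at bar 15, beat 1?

C#

Beat 1 of bar 15 is beat (15−1)×2 + 1 = 29 overall.
Running totals: F#sus4 ends at 5, C#7 ends at 12, F ends at 16, Bbadd9 ends at 19, Edim ends at 24, Abadd9 ends at 27, Ddim ends at 28, C# ends at 29.
Beat 29 falls within C#.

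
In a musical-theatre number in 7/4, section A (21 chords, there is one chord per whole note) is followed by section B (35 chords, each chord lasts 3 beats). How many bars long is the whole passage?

27 bars

A: 21 × 4 = 84 beats = 12 bars.
B: 35 × 3 = 105 beats = 15 bars.
Total: 12 + 15 = 27 bars.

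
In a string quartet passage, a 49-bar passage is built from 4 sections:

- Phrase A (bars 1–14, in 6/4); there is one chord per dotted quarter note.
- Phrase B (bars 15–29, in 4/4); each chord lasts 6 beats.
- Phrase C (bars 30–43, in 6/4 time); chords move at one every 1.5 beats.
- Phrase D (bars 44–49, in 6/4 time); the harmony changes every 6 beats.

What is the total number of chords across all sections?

A: 14·6 = 84 beats, 84/1.5 = 56 chords.
B: 15·4 = 60 beats, 60/6 = 10 chords.
C: 14·6 = 84 beats, 84/1.5 = 56 chords.
D: 6·6 = 36 beats, 36/6 = 6 chords.
Total: 56 + 10 + 56 + 6 = 128.

128 chords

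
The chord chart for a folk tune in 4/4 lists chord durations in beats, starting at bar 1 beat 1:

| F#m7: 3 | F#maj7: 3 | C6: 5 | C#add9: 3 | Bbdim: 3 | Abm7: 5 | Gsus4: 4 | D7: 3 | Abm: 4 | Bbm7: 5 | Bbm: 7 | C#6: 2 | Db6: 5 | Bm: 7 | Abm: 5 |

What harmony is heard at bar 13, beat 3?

Db6

Beat 3 of bar 13 is beat (13−1)×4 + 3 = 51 overall.
Running totals: F#m7 ends at 3, F#maj7 ends at 6, C6 ends at 11, C#add9 ends at 14, Bbdim ends at 17, Abm7 ends at 22, Gsus4 ends at 26, D7 ends at 29, Abm ends at 33, Bbm7 ends at 38, Bbm ends at 45, C#6 ends at 47, Db6 ends at 52.
Beat 51 falls within Db6.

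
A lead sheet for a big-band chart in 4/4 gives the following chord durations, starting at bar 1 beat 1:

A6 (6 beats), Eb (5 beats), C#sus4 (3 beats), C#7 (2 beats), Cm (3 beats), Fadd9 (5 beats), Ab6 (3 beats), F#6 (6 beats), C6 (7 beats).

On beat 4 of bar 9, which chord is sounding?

C6

Beat 4 of bar 9 is beat (9−1)×4 + 4 = 36 overall.
Running totals: A6 ends at 6, Eb ends at 11, C#sus4 ends at 14, C#7 ends at 16, Cm ends at 19, Fadd9 ends at 24, Ab6 ends at 27, F#6 ends at 33, C6 ends at 40.
Beat 36 falls within C6.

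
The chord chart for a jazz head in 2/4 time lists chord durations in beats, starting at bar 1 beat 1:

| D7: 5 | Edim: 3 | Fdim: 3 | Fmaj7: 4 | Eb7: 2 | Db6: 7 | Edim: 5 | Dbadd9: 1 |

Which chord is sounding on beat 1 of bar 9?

Eb7

Beat 1 of bar 9 is beat (9−1)×2 + 1 = 17 overall.
Running totals: D7 ends at 5, Edim ends at 8, Fdim ends at 11, Fmaj7 ends at 15, Eb7 ends at 17.
Beat 17 falls within Eb7.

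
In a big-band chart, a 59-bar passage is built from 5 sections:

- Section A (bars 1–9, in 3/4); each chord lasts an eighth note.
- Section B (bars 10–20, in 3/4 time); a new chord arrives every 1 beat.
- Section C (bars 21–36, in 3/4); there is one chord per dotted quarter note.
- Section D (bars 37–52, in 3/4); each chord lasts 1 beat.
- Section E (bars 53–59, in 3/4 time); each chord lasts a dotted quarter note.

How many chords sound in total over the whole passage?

A has 27 beats and chords last 0.5 each, so 54 chords.
B has 33 beats and chords last 1 each, so 33 chords.
C has 48 beats and chords last 1.5 each, so 32 chords.
D has 48 beats and chords last 1 each, so 48 chords.
E has 21 beats and chords last 1.5 each, so 14 chords.
Total: 54 + 33 + 32 + 48 + 14 = 181.

181 chords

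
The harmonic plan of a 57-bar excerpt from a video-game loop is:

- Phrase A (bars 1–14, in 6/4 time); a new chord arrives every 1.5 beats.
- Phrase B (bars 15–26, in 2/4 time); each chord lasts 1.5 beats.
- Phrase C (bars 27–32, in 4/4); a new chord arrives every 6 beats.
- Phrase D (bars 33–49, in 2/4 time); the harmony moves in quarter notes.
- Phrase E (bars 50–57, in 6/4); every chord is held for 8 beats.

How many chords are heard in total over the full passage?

A: 14 bars × 6 beats = 84 beats; 1.5 beats/chord → 56 chords.
B: 12 bars × 2 beats = 24 beats; 1.5 beats/chord → 16 chords.
C: 6 bars × 4 beats = 24 beats; 6 beats/chord → 4 chords.
D: 17 bars × 2 beats = 34 beats; 1 beat/chord → 34 chords.
E: 8 bars × 6 beats = 48 beats; 8 beats/chord → 6 chords.
Total: 56 + 16 + 4 + 34 + 6 = 116.

116 chords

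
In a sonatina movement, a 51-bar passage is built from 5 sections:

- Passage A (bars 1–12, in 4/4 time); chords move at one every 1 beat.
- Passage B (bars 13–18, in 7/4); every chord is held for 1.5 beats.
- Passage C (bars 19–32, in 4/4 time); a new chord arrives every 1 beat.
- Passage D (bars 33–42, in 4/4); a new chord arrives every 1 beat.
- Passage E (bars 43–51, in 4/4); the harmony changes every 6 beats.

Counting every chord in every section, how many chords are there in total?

A: 12·4 = 48 beats, 48/1 = 48 chords.
B: 6·7 = 42 beats, 42/1.5 = 28 chords.
C: 14·4 = 56 beats, 56/1 = 56 chords.
D: 10·4 = 40 beats, 40/1 = 40 chords.
E: 9·4 = 36 beats, 36/6 = 6 chords.
Total: 48 + 28 + 56 + 40 + 6 = 178.

178 chords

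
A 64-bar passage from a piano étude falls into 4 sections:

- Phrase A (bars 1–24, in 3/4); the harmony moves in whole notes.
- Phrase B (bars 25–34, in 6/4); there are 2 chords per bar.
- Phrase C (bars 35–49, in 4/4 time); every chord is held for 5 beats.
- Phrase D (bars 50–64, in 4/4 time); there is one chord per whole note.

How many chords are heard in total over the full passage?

A has 72 beats and chords last 4 each, so 18 chords.
B has 60 beats and chords last 3 each, so 20 chords.
C has 60 beats and chords last 5 each, so 12 chords.
D has 60 beats and chords last 4 each, so 15 chords.
Total: 18 + 20 + 12 + 15 = 65.

65 chords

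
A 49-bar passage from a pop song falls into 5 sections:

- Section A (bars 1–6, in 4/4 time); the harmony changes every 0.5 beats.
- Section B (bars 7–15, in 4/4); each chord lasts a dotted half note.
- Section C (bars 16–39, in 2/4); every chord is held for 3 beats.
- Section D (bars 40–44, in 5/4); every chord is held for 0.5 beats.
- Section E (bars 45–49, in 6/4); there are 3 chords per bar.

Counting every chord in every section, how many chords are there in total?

A: 6·4 = 24 beats, 24/0.5 = 48 chords.
B: 9·4 = 36 beats, 36/3 = 12 chords.
C: 24·2 = 48 beats, 48/3 = 16 chords.
D: 5·5 = 25 beats, 25/0.5 = 50 chords.
E: 5·6 = 30 beats, 30/2 = 15 chords.
Total: 48 + 12 + 16 + 50 + 15 = 141.

141 chords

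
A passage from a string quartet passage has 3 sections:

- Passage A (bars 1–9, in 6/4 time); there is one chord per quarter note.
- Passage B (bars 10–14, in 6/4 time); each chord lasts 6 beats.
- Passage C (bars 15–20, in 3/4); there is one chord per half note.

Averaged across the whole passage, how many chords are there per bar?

3.4 chords per bar

A: 9 × 6 = 54 beats ÷ 1 = 54 chords.
B: 5 × 6 = 30 beats ÷ 6 = 5 chords.
C: 6 × 3 = 18 beats ÷ 2 = 9 chords.
Overall: 68 chords over 20 bars → 68/20 = 3.4 chords per bar.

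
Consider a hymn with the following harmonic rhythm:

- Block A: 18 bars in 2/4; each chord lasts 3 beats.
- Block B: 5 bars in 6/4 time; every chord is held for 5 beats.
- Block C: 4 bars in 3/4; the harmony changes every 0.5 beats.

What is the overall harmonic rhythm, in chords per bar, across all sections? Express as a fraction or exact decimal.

A: 18 bars of 2 beats is 36 beats; at 3 beats each that's 12 chords.
B: 5 bars of 6 beats is 30 beats; at 5 beats each that's 6 chords.
C: 4 bars of 3 beats is 12 beats; at 0.5 beats each that's 24 chords.
Overall: 42 chords over 27 bars → 42/27 = 14/9 chords per bar.

14/9 chords per bar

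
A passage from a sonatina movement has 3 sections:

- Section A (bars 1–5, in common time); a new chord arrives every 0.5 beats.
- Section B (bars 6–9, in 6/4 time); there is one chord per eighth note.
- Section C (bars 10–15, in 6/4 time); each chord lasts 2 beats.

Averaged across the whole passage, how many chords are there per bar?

A: 5 bars of 4 beats is 20 beats; at 0.5 beats each that's 40 chords.
B: 4 bars of 6 beats is 24 beats; at 0.5 beats each that's 48 chords.
C: 6 bars of 6 beats is 36 beats; at 2 beats each that's 18 chords.
Overall: 106 chords over 15 bars → 106/15 = 106/15 chords per bar.

106/15 chords per bar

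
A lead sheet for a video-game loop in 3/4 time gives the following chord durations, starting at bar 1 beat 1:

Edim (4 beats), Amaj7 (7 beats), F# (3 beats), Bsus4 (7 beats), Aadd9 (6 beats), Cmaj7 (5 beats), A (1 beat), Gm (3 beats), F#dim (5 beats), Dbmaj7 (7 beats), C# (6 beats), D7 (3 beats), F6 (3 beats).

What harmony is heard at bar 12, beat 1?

Gm

Beat 1 of bar 12 is beat (12−1)×3 + 1 = 34 overall.
Running totals: Edim ends at 4, Amaj7 ends at 11, F# ends at 14, Bsus4 ends at 21, Aadd9 ends at 27, Cmaj7 ends at 32, A ends at 33, Gm ends at 36.
Beat 34 falls within Gm.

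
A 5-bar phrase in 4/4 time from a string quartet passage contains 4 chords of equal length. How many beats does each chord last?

5 bars × 4 beats/bar = 20 beats total.
20 beats ÷ 4 chords = 5 beats per chord.

5 beats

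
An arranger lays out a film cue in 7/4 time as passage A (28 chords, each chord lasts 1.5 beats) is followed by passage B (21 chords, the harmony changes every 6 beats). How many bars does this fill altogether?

A: 28 × 1.5 = 42 beats = 6 bars.
B: 21 × 6 = 126 beats = 18 bars.
Total: 6 + 18 = 24 bars.

24 bars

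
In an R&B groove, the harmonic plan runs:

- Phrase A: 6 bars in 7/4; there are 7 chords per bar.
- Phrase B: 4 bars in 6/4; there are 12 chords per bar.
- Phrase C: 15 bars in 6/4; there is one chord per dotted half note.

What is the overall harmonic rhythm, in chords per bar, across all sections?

4.8 chords per bar

A: 6 × 7 = 42 beats ÷ 1 = 42 chords.
B: 4 × 6 = 24 beats ÷ 0.5 = 48 chords.
C: 15 × 6 = 90 beats ÷ 3 = 30 chords.
Overall: 120 chords over 25 bars → 120/25 = 4.8 chords per bar.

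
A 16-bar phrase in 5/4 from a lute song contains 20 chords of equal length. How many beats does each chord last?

16 bars × 5 beats/bar = 80 beats total.
80 beats ÷ 20 chords = 4 beats per chord.
(That is a whole note.)

4 beats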